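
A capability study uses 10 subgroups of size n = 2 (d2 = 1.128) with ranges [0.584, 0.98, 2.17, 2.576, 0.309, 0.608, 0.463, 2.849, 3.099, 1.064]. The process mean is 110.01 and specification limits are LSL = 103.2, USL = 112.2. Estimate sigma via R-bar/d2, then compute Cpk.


R_bar = (0.584 + 0.98 + 2.17 + 2.576 + 0.309 + 0.608 + 0.463 + 2.849 + 3.099 + 1.064) / 10 = 1.4702
sigma = R_bar / d2 = 1.4702 / 1.128 = 1.3033688
Cp = (USL - LSL)/(6*sigma) = (112.2 - 103.2)/(6*1.3033688) = 1.1509
Cpu = (112.2 - 110.01)/(3*1.3033688) = 0.5601
Cpl = (110.01 - 103.2)/(3*1.3033688) = 1.7416
Cpk = min(Cpu, Cpl) = 0.5601

0.5601


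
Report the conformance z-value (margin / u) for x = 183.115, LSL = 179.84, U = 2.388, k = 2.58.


u = U / k = 2.388 / 2.58 = 0.9255814
margin = |LSL - x| = |179.84 - 183.115| = 3.275
z = margin / u = 3.275 / 0.9255814
z = 3.5383

3.5383


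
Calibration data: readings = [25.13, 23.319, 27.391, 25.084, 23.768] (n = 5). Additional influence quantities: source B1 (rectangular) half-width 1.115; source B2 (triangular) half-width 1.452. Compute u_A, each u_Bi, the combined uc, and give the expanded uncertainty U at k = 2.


mean = (25.13 + 23.319 + 27.391 + 25.084 + 23.768) / 5 = 24.9384
s = sqrt(sum((x - mean)^2)/(n-1)) = 1.5863046
u_A = s / sqrt(n) = 1.5863046 / sqrt(5) = 0.70941698
u_B1 = 1.115 / sqrt(3) = 0.64374555
u_B2 = 1.452 / sqrt(6) = 0.59277652
uc = sqrt(0.70941698^2 + 0.64374555^2 + 0.59277652^2) = 1.1265278
U = k * uc = 2 * 1.1265278
U = 2.2531

2.2531


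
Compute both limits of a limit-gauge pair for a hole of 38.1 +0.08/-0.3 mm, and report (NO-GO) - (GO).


GO = nominal - lower_tol (smallest hole = maximum material condition)
GO = 38.1 - 0.3 = 37.8
NO-GO = nominal + upper_tol (largest hole = least material condition)
NO-GO = 38.1 + 0.08 = 38.18
spread = NO-GO - GO = 38.18 - 37.8 = 0.3800

0.3800


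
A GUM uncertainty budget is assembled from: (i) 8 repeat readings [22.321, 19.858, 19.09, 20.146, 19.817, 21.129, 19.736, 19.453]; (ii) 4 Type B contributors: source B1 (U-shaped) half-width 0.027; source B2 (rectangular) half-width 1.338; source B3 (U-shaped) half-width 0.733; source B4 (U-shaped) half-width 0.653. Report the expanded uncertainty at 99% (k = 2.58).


mean = (22.321 + 19.858 + 19.09 + 20.146 + 19.817 + 21.129 + 19.736 + 19.453) / 8 = 20.19375
s = sqrt(sum((x - mean)^2)/(n-1)) = 1.0442594
u_A = s / sqrt(n) = 1.0442594 / sqrt(8) = 0.36920145
u_B1 = 0.027 / sqrt(2) = 0.019091883
u_B2 = 1.338 / sqrt(3) = 0.77249466
u_B3 = 0.733 / sqrt(2) = 0.51830927
u_B4 = 0.653 / sqrt(2) = 0.46174073
uc = sqrt(0.36920145^2 + 0.019091883^2 + 0.77249466^2 + 0.51830927^2 + 0.46174073^2) = 1.1023934
U = k * uc = 2.58 * 1.1023934
U = 2.8442

2.8442


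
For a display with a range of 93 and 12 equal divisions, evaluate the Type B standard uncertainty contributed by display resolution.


resolution = range / divisions
resolution = 93 / 12 = 7.75
u_res = resolution / (2*sqrt(3))
u_res = 7.75 / 3.4641016
u_res = 2.2372

2.2372


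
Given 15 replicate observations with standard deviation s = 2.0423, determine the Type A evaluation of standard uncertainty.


u_A = s / sqrt(n)
u_A = 2.0423 / sqrt(15)
u_A = 2.0423 / 3.8729833
u_A = 0.5273

0.5273


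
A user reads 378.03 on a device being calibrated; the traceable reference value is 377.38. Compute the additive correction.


Correction = standard - reading
= 377.38 - 378.03
= -0.6500

-0.6500


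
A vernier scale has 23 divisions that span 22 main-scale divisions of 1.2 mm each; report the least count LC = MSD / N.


LC = MSD / n_div
= 1.2 / 23
= 0.0522

0.0522


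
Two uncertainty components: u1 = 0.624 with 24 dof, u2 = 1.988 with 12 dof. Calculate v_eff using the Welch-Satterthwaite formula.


uc = sqrt(u1^2 + u2^2) = sqrt(0.624^2 + 1.988^2) = 2.0836314
v_eff = uc^4 / (u1^4/v1 + u2^4/v2)
= 2.0836314^4 / (0.624^4/24 + 1.988^4/12)
= 18.848794 / 1.3079374
v_eff = 14.4111

14.4111


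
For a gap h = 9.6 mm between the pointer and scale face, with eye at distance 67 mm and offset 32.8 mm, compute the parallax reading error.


error = h * offset / d
= 9.6 * 32.8 / 67
= 4.6997

4.6997


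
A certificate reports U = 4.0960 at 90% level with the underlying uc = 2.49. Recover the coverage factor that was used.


k = U / uc
k = 4.0960 / 2.49
k = 1.645

1.645


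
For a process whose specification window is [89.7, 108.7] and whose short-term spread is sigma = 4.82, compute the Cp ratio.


Cp = (USL - LSL) / (6 * sigma)
= (108.7 - 89.7) / (6 * 4.82)
= 19.0000 / 28.9200
= 0.6570

0.6570


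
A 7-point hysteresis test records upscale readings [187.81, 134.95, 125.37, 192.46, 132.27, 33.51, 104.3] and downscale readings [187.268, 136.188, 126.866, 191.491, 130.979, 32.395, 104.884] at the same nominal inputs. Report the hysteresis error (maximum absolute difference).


|187.81 - 187.268| = 0.5420
|134.95 - 136.188| = 1.2380
|125.37 - 126.866| = 1.4960
|192.46 - 191.491| = 0.9690
|132.27 - 130.979| = 1.2910
|33.51 - 32.395| = 1.1150
|104.3 - 104.884| = 0.5840
hysteresis = max(diffs) = 1.4960

1.4960


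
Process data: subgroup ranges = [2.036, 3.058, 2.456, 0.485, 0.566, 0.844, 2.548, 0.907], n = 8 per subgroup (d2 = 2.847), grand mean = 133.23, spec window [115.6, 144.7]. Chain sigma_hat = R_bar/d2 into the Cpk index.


R_bar = (2.036 + 3.058 + 2.456 + 0.485 + 0.566 + 0.844 + 2.548 + 0.907) / 8 = 1.6125
sigma = R_bar / d2 = 1.6125 / 2.847 = 0.56638567
Cp = (USL - LSL)/(6*sigma) = (144.7 - 115.6)/(6*0.56638567) = 8.5631
Cpu = (144.7 - 133.23)/(3*0.56638567) = 6.7504
Cpl = (133.23 - 115.6)/(3*0.56638567) = 10.3757
Cpk = min(Cpu, Cpl) = 6.7504

6.7504


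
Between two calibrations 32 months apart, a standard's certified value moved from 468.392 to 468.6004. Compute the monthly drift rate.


rate = (v2 - v1) / months
= (468.6004 - 468.392) / 32
= 0.2084 / 32
= 0.0065

0.0065


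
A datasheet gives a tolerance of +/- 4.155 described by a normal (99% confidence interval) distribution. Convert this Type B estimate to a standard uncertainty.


u_B = half_width / 2.576
u_B = 4.155 / 2.576
u_B = 1.6130

1.6130


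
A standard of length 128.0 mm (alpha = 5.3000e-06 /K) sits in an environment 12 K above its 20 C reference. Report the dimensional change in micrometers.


dL = L * alpha * dT
= 128.0 * 5.3000e-06 * 12
= 0.0081408 mm
dL_um = 0.0081408 * 1000 = 8.1408 um

8.1408


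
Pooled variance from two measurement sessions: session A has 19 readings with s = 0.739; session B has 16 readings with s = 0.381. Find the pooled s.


s_p = sqrt(((n1-1)*s1^2 + (n2-1)*s2^2) / (n1+n2-2))
numerator = (19-1)*0.739^2 + (16-1)*0.381^2 = 9.830178 + 2.177415 = 12.007593
denominator = 19 + 16 - 2 = 33
s_p^2 = 12.007593 / 33 = 0.36386645
s_p = sqrt(0.36386645) = 0.6032

0.6032


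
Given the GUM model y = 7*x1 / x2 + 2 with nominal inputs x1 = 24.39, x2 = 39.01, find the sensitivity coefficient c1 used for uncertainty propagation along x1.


y = 7*x1 / x2 + 2
dy/dx1 = 7/x2
Evaluate at x2 = 39.01: c1 = 7 / 39.01
c1 = 0.1794

0.1794


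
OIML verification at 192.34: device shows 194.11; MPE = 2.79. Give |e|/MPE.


e = indication - reference = 194.11 - 192.34 = 1.7700
|e| = 1.7700
ratio = |e| / MPE = 1.7700 / 2.79
ratio = 0.6344

0.6344


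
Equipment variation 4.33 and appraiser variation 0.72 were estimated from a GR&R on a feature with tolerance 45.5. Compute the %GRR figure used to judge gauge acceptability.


GRR = sqrt(EV^2 + AV^2) = sqrt(4.33^2 + 0.72^2) = 4.3894533
%GRR = GRR / tol * 100 = 4.3894533 / 45.5 * 100
%GRR = 9.6472

9.6472


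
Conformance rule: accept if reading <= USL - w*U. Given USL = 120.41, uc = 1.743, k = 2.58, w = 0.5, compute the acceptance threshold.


U = k * uc = 2.58 * 1.743 = 4.49694
guard band g = w * U = 0.5 * 4.49694 = 2.24847
AL = USL - g = 120.41 - 2.24847
AL = 118.1615

118.1615


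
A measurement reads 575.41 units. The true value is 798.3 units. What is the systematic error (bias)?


Systematic error = measured - true
= 575.41 - 798.3
= -222.8900

-222.8900


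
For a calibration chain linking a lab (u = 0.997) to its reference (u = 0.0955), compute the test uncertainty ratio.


TUR = u_lab / u_ref
= 0.997 / 0.0955
= 10.4398

10.4398


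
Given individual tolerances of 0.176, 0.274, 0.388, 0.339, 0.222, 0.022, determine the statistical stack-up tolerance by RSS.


RSS = sqrt(0.176^2 + 0.274^2 + 0.388^2 + 0.339^2 + 0.222^2 + 0.022^2)
= sqrt(0.421285)
= 0.6491

0.6491


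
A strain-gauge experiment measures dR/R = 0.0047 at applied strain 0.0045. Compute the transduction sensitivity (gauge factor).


GF = (dR/R) / epsilon
= 0.0047 / 0.0045
= 1.0444

1.0444


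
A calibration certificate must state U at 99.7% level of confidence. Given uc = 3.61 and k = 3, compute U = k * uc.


U = k * uc
U = 3 * 3.61
U = 10.8300

10.8300


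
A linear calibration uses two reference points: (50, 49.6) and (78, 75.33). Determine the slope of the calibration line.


slope = (y2 - y1) / (x2 - x1)
= (75.33 - 49.6) / (78 - 50)
= 25.7300 / 28
= 0.9189

0.9189


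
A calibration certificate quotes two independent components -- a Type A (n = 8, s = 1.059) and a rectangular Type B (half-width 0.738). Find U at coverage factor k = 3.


u_A = s / sqrt(n) = 1.059 / sqrt(8) = 0.37441304
u_B = half_width / sqrt(3) = 0.738 / sqrt(3) = 0.4260845
uc = sqrt(u_A^2 + u_B^2) = sqrt(0.37441304^2 + 0.4260845^2) = 0.56721524
U = k * uc = 3 * 0.56721524
U = 1.7016

1.7016


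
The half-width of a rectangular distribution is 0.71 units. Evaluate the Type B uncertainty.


u_B = half_width / sqrt(3)
u_B = 0.71 / 1.7320508
u_B = 0.4099

0.4099


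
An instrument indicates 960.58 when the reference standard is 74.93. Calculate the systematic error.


Systematic error = measured - true
= 960.58 - 74.93
= 885.6500

885.6500


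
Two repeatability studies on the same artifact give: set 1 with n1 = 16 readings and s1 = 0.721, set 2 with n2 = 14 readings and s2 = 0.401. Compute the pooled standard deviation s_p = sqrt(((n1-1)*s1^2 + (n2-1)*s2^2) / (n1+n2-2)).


s_p = sqrt(((n1-1)*s1^2 + (n2-1)*s2^2) / (n1+n2-2))
numerator = (16-1)*0.721^2 + (14-1)*0.401^2 = 7.797615 + 2.090413 = 9.888028
denominator = 16 + 14 - 2 = 28
s_p^2 = 9.888028 / 28 = 0.35314386
s_p = sqrt(0.35314386) = 0.5943

0.5943


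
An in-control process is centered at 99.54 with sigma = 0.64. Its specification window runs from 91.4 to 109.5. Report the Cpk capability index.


Cpu = (USL - mean) / (3*sigma) = (109.5 - 99.54) / (3*0.64) = 5.1875
Cpl = (mean - LSL) / (3*sigma) = (99.54 - 91.4) / (3*0.64) = 4.2396
Cpk = min(Cpu, Cpl) = 4.2396

4.2396


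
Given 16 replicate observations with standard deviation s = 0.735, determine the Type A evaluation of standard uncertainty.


u_A = s / sqrt(n)
u_A = 0.735 / sqrt(16)
u_A = 0.735 / 4
u_A = 0.1837

0.1837


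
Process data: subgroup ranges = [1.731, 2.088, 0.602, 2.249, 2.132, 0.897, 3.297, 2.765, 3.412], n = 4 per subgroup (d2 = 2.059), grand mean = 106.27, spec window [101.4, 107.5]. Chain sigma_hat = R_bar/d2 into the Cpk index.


R_bar = (1.731 + 2.088 + 0.602 + 2.249 + 2.132 + 0.897 + 3.297 + 2.765 + 3.412) / 9 = 2.1303333
sigma = R_bar / d2 = 2.1303333 / 2.059 = 1.0346446
Cp = (USL - LSL)/(6*sigma) = (107.5 - 101.4)/(6*1.0346446) = 0.9826
Cpu = (107.5 - 106.27)/(3*1.0346446) = 0.3963
Cpl = (106.27 - 101.4)/(3*1.0346446) = 1.5690
Cpk = min(Cpu, Cpl) = 0.3963

0.3963


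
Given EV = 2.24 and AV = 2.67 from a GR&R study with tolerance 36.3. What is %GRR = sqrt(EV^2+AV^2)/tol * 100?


GRR = sqrt(EV^2 + AV^2) = sqrt(2.24^2 + 2.67^2) = 3.4851829
%GRR = GRR / tol * 100 = 3.4851829 / 36.3 * 100
%GRR = 9.6011

9.6011


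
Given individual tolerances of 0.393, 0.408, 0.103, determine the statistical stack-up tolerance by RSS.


RSS = sqrt(0.393^2 + 0.408^2 + 0.103^2)
= sqrt(0.331522)
= 0.5758

0.5758


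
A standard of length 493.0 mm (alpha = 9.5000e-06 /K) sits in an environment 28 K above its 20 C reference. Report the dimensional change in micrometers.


dL = L * alpha * dT
= 493.0 * 9.5000e-06 * 28
= 0.1311380 mm
dL_um = 0.1311380 * 1000 = 131.1380 um

131.1380


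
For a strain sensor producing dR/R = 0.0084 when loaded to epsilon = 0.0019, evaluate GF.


GF = (dR/R) / epsilon
= 0.0084 / 0.0019
= 4.4211

4.4211


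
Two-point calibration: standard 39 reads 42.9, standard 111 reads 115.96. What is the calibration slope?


slope = (y2 - y1) / (x2 - x1)
= (115.96 - 42.9) / (111 - 39)
= 73.0600 / 72
= 1.0147

1.0147


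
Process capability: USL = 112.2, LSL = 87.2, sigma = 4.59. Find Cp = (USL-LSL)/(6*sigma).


Cp = (USL - LSL) / (6 * sigma)
= (112.2 - 87.2) / (6 * 4.59)
= 25.0000 / 27.5400
= 0.9078

0.9078


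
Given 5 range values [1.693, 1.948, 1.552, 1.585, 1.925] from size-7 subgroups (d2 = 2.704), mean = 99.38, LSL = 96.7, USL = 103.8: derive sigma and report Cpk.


R_bar = (1.693 + 1.948 + 1.552 + 1.585 + 1.925) / 5 = 1.7406
sigma = R_bar / d2 = 1.7406 / 2.704 = 0.64371302
Cp = (USL - LSL)/(6*sigma) = (103.8 - 96.7)/(6*0.64371302) = 1.8383
Cpu = (103.8 - 99.38)/(3*0.64371302) = 2.2888
Cpl = (99.38 - 96.7)/(3*0.64371302) = 1.3878
Cpk = min(Cpu, Cpl) = 1.3878

1.3878


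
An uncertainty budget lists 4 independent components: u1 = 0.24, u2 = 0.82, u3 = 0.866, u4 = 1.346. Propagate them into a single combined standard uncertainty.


uc = sqrt(0.24^2 + 0.82^2 + 0.866^2 + 1.346^2)
uc = sqrt(3.291672)
uc = 1.8143

1.8143


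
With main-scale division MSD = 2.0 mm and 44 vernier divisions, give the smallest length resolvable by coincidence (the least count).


LC = MSD / n_div
= 2.0 / 44
= 0.0455

0.0455


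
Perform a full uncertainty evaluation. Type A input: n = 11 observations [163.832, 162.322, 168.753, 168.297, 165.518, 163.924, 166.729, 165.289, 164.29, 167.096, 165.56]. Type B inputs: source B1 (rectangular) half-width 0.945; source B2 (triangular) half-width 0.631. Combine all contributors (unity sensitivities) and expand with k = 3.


mean = (163.832 + 162.322 + 168.753 + 168.297 + 165.518 + 163.924 + 166.729 + 165.289 + 164.29 + 167.096 + 165.56) / 11 = 165.6009091
s = sqrt(sum((x - mean)^2)/(n-1)) = 1.9806336
u_A = s / sqrt(n) = 1.9806336 / sqrt(11) = 0.5971835
u_B1 = 0.945 / sqrt(3) = 0.545596
u_B2 = 0.631 / sqrt(6) = 0.25760467
uc = sqrt(0.5971835^2 + 0.545596^2 + 0.25760467^2) = 0.8489189
U = k * uc = 3 * 0.8489189
U = 2.5468

2.5468


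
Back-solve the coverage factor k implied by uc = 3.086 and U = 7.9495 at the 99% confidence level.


k = U / uc
k = 7.9495 / 3.086
k = 2.576

2.576


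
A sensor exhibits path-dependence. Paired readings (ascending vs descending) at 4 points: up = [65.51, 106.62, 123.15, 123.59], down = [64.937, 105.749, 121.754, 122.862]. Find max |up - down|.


|65.51 - 64.937| = 0.5730
|106.62 - 105.749| = 0.8710
|123.15 - 121.754| = 1.3960
|123.59 - 122.862| = 0.7280
hysteresis = max(diffs) = 1.3960

1.3960


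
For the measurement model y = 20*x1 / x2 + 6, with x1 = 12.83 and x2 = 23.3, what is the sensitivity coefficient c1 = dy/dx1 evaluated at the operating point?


y = 20*x1 / x2 + 6
dy/dx1 = 20/x2
Evaluate at x2 = 23.3: c1 = 20 / 23.3
c1 = 0.8584

0.8584


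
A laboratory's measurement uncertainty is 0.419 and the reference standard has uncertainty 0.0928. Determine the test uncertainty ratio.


TUR = u_lab / u_ref
= 0.419 / 0.0928
= 4.5151

4.5151


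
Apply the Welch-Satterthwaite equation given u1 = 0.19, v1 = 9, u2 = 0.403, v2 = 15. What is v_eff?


uc = sqrt(u1^2 + u2^2) = sqrt(0.19^2 + 0.403^2) = 0.44554349
v_eff = uc^4 / (u1^4/v1 + u2^4/v2)
= 0.44554349^4 / (0.19^4/9 + 0.403^4/15)
= 0.039405824 / 0.0019032467
v_eff = 20.7045

20.7045


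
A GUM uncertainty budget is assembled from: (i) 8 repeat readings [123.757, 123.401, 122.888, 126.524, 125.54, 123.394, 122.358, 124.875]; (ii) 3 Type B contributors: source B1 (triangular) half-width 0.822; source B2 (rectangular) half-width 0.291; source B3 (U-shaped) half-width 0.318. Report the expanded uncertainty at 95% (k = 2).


mean = (123.757 + 123.401 + 122.888 + 126.524 + 125.54 + 123.394 + 122.358 + 124.875) / 8 = 124.092125
s = sqrt(sum((x - mean)^2)/(n-1)) = 1.4221563
u_A = s / sqrt(n) = 1.4221563 / sqrt(8) = 0.50280818
u_B1 = 0.822 / sqrt(6) = 0.33558009
u_B2 = 0.291 / sqrt(3) = 0.16800893
u_B3 = 0.318 / sqrt(2) = 0.22485996
uc = sqrt(0.50280818^2 + 0.33558009^2 + 0.16800893^2 + 0.22485996^2) = 0.66649761
U = k * uc = 2 * 0.66649761
U = 1.3330

1.3330


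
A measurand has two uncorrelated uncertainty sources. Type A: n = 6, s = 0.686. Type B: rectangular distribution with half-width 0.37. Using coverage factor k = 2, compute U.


u_A = s / sqrt(n) = 0.686 / sqrt(6) = 0.28005833
u_B = half_width / sqrt(3) = 0.37 / sqrt(3) = 0.2136196
uc = sqrt(u_A^2 + u_B^2) = sqrt(0.28005833^2 + 0.2136196^2) = 0.35223004
U = k * uc = 2 * 0.35223004
U = 0.7045

0.7045


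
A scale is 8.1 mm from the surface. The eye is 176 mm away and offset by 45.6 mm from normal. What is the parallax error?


error = h * offset / d
= 8.1 * 45.6 / 176
= 2.0986

2.0986


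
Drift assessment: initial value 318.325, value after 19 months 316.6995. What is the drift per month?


rate = (v2 - v1) / months
= (316.6995 - 318.325) / 19
= -1.6255 / 19
= -0.0856

-0.0856


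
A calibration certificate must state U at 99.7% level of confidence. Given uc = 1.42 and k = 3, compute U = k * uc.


U = k * uc
U = 3 * 1.42
U = 4.2600

4.2600


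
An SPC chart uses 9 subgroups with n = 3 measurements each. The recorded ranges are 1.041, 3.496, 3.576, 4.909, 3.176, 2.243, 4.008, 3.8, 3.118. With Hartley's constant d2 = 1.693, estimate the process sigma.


R_bar = (1.041 + 3.496 + 3.576 + 4.909 + 3.176 + 2.243 + 4.008 + 3.8 + 3.118) / 9
R_bar = 29.367 / 9 = 3.263
sigma_hat = R_bar / d2 = 3.263 / 1.693 = 1.9273

1.9273


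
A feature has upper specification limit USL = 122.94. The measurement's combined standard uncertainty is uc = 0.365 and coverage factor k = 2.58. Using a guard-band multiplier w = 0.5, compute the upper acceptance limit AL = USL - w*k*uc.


U = k * uc = 2.58 * 0.365 = 0.9417
guard band g = w * U = 0.5 * 0.9417 = 0.47085
AL = USL - g = 122.94 - 0.47085
AL = 122.4691

122.4691


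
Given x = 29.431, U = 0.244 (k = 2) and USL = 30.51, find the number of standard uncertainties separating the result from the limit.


u = U / k = 0.244 / 2 = 0.122
margin = |USL - x| = |30.51 - 29.431| = 1.079
z = margin / u = 1.079 / 0.122
z = 8.8443

8.8443


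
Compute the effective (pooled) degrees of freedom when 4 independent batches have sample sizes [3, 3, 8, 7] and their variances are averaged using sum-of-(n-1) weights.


nu = sum_i (n_i - 1)
nu = ((3 - 1) + (3 - 1) + (8 - 1) + (7 - 1))
nu = 2 + 2 + 7 + 6
nu = 17

17


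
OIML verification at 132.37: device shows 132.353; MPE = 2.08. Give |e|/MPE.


e = indication - reference = 132.353 - 132.37 = -0.0170
|e| = 0.0170
ratio = |e| / MPE = 0.0170 / 2.08
ratio = 0.0082

0.0082


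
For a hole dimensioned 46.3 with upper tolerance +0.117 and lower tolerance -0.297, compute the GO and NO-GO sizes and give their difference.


GO = nominal - lower_tol (smallest hole = maximum material condition)
GO = 46.3 - 0.297 = 46.003
NO-GO = nominal + upper_tol (largest hole = least material condition)
NO-GO = 46.3 + 0.117 = 46.417
spread = NO-GO - GO = 46.417 - 46.003 = 0.4140

0.4140


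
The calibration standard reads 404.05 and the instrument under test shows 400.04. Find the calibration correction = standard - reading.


Correction = standard - reading
= 404.05 - 400.04
= 4.0100

4.0100


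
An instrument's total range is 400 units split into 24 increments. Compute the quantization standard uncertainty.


resolution = range / divisions
resolution = 400 / 24 = 16.666667
u_res = resolution / (2*sqrt(3))
u_res = 16.666667 / 3.4641016
u_res = 4.8113

4.8113


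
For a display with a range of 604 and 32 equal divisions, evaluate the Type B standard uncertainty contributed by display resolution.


resolution = range / divisions
resolution = 604 / 32 = 18.875
u_res = resolution / (2*sqrt(3))
u_res = 18.875 / 3.4641016
u_res = 5.4487

5.4487


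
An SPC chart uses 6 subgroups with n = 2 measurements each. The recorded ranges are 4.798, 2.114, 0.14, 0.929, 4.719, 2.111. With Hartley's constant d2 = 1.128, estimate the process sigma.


R_bar = (4.798 + 2.114 + 0.14 + 0.929 + 4.719 + 2.111) / 6
R_bar = 14.811 / 6 = 2.4685
sigma_hat = R_bar / d2 = 2.4685 / 1.128 = 2.1884

2.1884


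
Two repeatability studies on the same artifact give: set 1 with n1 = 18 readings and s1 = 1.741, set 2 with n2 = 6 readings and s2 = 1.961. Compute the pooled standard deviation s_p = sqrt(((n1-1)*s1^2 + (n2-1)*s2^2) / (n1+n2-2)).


s_p = sqrt(((n1-1)*s1^2 + (n2-1)*s2^2) / (n1+n2-2))
numerator = (18-1)*1.741^2 + (6-1)*1.961^2 = 51.528377 + 19.227605 = 70.755982
denominator = 18 + 6 - 2 = 22
s_p^2 = 70.755982 / 22 = 3.216181
s_p = sqrt(3.216181) = 1.7934

1.7934


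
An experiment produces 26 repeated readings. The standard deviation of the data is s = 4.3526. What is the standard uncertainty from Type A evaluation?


u_A = s / sqrt(n)
u_A = 4.3526 / sqrt(26)
u_A = 4.3526 / 5.0990195
u_A = 0.8536

0.8536


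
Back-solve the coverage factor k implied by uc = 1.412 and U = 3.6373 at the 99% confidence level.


k = U / uc
k = 3.6373 / 1.412
k = 2.576

2.576


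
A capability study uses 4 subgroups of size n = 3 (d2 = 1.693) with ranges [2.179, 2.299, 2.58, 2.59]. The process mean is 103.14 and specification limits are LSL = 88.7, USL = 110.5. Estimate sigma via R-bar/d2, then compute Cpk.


R_bar = (2.179 + 2.299 + 2.58 + 2.59) / 4 = 2.412
sigma = R_bar / d2 = 2.412 / 1.693 = 1.4246899
Cp = (USL - LSL)/(6*sigma) = (110.5 - 88.7)/(6*1.4246899) = 2.5503
Cpu = (110.5 - 103.14)/(3*1.4246899) = 1.7220
Cpl = (103.14 - 88.7)/(3*1.4246899) = 3.3785
Cpk = min(Cpu, Cpl) = 1.7220

1.7220


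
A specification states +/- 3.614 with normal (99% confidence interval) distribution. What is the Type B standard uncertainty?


u_B = half_width / 2.576
u_B = 3.614 / 2.576
u_B = 1.4030

1.4030


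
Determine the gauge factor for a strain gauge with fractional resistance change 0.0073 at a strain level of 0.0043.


GF = (dR/R) / epsilon
= 0.0073 / 0.0043
= 1.6977

1.6977


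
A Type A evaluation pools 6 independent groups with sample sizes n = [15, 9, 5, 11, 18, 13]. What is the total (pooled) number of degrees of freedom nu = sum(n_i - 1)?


nu = sum_i (n_i - 1)
nu = ((15 - 1) + (9 - 1) + (5 - 1) + (11 - 1) + (18 - 1) + (13 - 1))
nu = 14 + 8 + 4 + 10 + 17 + 12
nu = 65

65


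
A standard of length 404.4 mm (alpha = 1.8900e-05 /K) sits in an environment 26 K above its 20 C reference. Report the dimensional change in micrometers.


dL = L * alpha * dT
= 404.4 * 1.8900e-05 * 26
= 0.1987222 mm
dL_um = 0.1987222 * 1000 = 198.7222 um

198.7222


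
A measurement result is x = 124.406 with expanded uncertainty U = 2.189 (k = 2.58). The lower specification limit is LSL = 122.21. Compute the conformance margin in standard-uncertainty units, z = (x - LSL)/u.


u = U / k = 2.189 / 2.58 = 0.84844961
margin = |LSL - x| = |122.21 - 124.406| = 2.196
z = margin / u = 2.196 / 0.84844961
z = 2.5883

2.5883


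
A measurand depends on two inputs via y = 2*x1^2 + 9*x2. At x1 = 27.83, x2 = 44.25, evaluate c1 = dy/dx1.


y = 2*x1^2 + 9*x2
dy/dx1 = 2*2*x1
Evaluate at x1 = 27.83: c1 = 4 * 27.83
c1 = 111.3200

111.3200


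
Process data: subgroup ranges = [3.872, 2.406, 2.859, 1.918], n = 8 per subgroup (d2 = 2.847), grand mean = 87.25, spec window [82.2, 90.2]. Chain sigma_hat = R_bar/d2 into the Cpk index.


R_bar = (3.872 + 2.406 + 2.859 + 1.918) / 4 = 2.76375
sigma = R_bar / d2 = 2.76375 / 2.847 = 0.97075869
Cp = (USL - LSL)/(6*sigma) = (90.2 - 82.2)/(6*0.97075869) = 1.3735
Cpu = (90.2 - 87.25)/(3*0.97075869) = 1.0130
Cpl = (87.25 - 82.2)/(3*0.97075869) = 1.7340
Cpk = min(Cpu, Cpl) = 1.0130

1.0130


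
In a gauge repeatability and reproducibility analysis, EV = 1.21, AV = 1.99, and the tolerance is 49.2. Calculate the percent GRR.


GRR = sqrt(EV^2 + AV^2) = sqrt(1.21^2 + 1.99^2) = 2.3289912
%GRR = GRR / tol * 100 = 2.3289912 / 49.2 * 100
%GRR = 4.7337

4.7337


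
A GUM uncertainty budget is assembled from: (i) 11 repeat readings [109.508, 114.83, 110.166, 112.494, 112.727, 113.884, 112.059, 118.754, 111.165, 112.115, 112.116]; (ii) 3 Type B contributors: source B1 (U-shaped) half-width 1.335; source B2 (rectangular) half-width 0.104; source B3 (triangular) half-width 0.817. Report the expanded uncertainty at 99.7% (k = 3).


mean = (109.508 + 114.83 + 110.166 + 112.494 + 112.727 + 113.884 + 112.059 + 118.754 + 111.165 + 112.115 + 112.116) / 11 = 112.7107273
s = sqrt(sum((x - mean)^2)/(n-1)) = 2.5038366
u_A = s / sqrt(n) = 2.5038366 / sqrt(11) = 0.75493514
u_B1 = 1.335 / sqrt(2) = 0.94398755
u_B2 = 0.104 / sqrt(3) = 0.060044428
u_B3 = 0.817 / sqrt(6) = 0.33353885
uc = sqrt(0.75493514^2 + 0.94398755^2 + 0.060044428^2 + 0.33353885^2) = 1.2553458
U = k * uc = 3 * 1.2553458
U = 3.7660

3.7660


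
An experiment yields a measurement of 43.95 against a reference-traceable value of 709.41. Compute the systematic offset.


Systematic error = measured - true
= 43.95 - 709.41
= -665.4600

-665.4600


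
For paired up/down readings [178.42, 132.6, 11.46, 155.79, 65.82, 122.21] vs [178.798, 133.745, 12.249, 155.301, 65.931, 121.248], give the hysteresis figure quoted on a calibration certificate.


|178.42 - 178.798| = 0.3780
|132.6 - 133.745| = 1.1450
|11.46 - 12.249| = 0.7890
|155.79 - 155.301| = 0.4890
|65.82 - 65.931| = 0.1110
|122.21 - 121.248| = 0.9620
hysteresis = max(diffs) = 1.1450

1.1450


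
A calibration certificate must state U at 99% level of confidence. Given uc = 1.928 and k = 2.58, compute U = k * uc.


U = k * uc
U = 2.58 * 1.928
U = 4.9742

4.9742


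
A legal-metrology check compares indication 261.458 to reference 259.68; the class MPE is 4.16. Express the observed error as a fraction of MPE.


e = indication - reference = 261.458 - 259.68 = 1.7780
|e| = 1.7780
ratio = |e| / MPE = 1.7780 / 4.16
ratio = 0.4274

0.4274


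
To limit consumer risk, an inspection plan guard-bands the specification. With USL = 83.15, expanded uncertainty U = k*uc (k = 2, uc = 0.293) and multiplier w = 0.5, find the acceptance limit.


U = k * uc = 2 * 0.293 = 0.586
guard band g = w * U = 0.5 * 0.586 = 0.293
AL = USL - g = 83.15 - 0.293
AL = 82.8570

82.8570


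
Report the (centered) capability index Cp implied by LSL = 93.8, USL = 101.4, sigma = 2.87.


Cp = (USL - LSL) / (6 * sigma)
= (101.4 - 93.8) / (6 * 2.87)
= 7.6000 / 17.2200
= 0.4413

0.4413


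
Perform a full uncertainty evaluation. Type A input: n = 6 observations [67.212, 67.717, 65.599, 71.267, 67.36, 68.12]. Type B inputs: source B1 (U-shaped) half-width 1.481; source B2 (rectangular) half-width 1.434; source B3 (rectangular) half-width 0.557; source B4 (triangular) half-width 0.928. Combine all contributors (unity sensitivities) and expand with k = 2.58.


mean = (67.212 + 67.717 + 65.599 + 71.267 + 67.36 + 68.12) / 6 = 67.87916667
s = sqrt(sum((x - mean)^2)/(n-1)) = 1.8695197
u_A = s / sqrt(n) = 1.8695197 / sqrt(6) = 0.76322822
u_B1 = 1.481 / sqrt(2) = 1.0472251
u_B2 = 1.434 / sqrt(3) = 0.82792029
u_B3 = 0.557 / sqrt(3) = 0.3215841
u_B4 = 0.928 / sqrt(6) = 0.37885441
uc = sqrt(0.76322822^2 + 1.0472251^2 + 0.82792029^2 + 0.3215841^2 + 0.37885441^2) = 1.6160435
U = k * uc = 2.58 * 1.6160435
U = 4.1694

4.1694


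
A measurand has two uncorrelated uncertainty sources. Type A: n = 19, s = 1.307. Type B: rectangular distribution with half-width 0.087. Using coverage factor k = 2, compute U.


u_A = s / sqrt(n) = 1.307 / sqrt(19) = 0.29984636
u_B = half_width / sqrt(3) = 0.087 / sqrt(3) = 0.050229473
uc = sqrt(u_A^2 + u_B^2) = sqrt(0.29984636^2 + 0.050229473^2) = 0.30402441
U = k * uc = 2 * 0.30402441
U = 0.6080

0.6080


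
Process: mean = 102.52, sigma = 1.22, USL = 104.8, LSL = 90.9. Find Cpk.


Cpu = (USL - mean) / (3*sigma) = (104.8 - 102.52) / (3*1.22) = 0.6230
Cpl = (mean - LSL) / (3*sigma) = (102.52 - 90.9) / (3*1.22) = 3.1749
Cpk = min(Cpu, Cpl) = 0.6230

0.6230


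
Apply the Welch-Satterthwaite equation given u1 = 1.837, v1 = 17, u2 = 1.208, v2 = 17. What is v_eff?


uc = sqrt(u1^2 + u2^2) = sqrt(1.837^2 + 1.208^2) = 2.198598
v_eff = uc^4 / (u1^4/v1 + u2^4/v2)
= 2.198598^4 / (1.837^4/17 + 1.208^4/17)
= 23.365943 / 0.79512749
v_eff = 29.3864

29.3864


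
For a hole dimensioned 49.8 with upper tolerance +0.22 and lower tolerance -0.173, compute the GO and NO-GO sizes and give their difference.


GO = nominal - lower_tol (smallest hole = maximum material condition)
GO = 49.8 - 0.173 = 49.627
NO-GO = nominal + upper_tol (largest hole = least material condition)
NO-GO = 49.8 + 0.22 = 50.02
spread = NO-GO - GO = 50.02 - 49.627 = 0.3930

0.3930


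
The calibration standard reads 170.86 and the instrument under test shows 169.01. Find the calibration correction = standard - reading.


Correction = standard - reading
= 170.86 - 169.01
= 1.8500

1.8500


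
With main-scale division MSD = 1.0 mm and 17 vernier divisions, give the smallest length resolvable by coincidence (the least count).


LC = MSD / n_div
= 1.0 / 17
= 0.0588

0.0588


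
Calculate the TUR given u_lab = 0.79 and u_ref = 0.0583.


TUR = u_lab / u_ref
= 0.79 / 0.0583
= 13.5506

13.5506


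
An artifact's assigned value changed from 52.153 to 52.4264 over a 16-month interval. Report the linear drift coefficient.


rate = (v2 - v1) / months
= (52.4264 - 52.153) / 16
= 0.2734 / 16
= 0.0171

0.0171


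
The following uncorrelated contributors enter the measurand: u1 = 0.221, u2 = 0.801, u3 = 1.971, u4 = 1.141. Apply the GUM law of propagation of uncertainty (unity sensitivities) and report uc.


uc = sqrt(0.221^2 + 0.801^2 + 1.971^2 + 1.141^2)
uc = sqrt(5.877164)
uc = 2.4243

2.4243


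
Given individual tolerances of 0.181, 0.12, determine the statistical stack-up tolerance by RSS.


RSS = sqrt(0.181^2 + 0.12^2)
= sqrt(0.047161)
= 0.2172

0.2172


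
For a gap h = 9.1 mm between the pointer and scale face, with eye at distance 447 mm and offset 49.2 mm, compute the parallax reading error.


error = h * offset / d
= 9.1 * 49.2 / 447
= 1.0016

1.0016


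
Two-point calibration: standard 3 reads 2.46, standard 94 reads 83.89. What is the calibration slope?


slope = (y2 - y1) / (x2 - x1)
= (83.89 - 2.46) / (94 - 3)
= 81.4300 / 91
= 0.8948

0.8948


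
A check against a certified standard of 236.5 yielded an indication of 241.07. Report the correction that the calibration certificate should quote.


Correction = standard - reading
= 236.5 - 241.07
= -4.5700

-4.5700


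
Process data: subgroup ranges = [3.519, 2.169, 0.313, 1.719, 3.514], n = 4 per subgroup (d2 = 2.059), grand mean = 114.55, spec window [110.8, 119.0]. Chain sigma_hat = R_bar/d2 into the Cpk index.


R_bar = (3.519 + 2.169 + 0.313 + 1.719 + 3.514) / 5 = 2.2468
sigma = R_bar / d2 = 2.2468 / 2.059 = 1.0912093
Cp = (USL - LSL)/(6*sigma) = (119.0 - 110.8)/(6*1.0912093) = 1.2524
Cpu = (119.0 - 114.55)/(3*1.0912093) = 1.3593
Cpl = (114.55 - 110.8)/(3*1.0912093) = 1.1455
Cpk = min(Cpu, Cpl) = 1.1455

1.1455


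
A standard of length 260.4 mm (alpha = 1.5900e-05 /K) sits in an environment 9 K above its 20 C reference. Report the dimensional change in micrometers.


dL = L * alpha * dT
= 260.4 * 1.5900e-05 * 9
= 0.0372632 mm
dL_um = 0.0372632 * 1000 = 37.2632 um

37.2632


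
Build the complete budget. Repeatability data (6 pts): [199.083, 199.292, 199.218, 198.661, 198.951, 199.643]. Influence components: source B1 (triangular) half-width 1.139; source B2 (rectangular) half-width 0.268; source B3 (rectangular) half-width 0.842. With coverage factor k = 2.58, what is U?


mean = (199.083 + 199.292 + 199.218 + 198.661 + 198.951 + 199.643) / 6 = 199.1413333
s = sqrt(sum((x - mean)^2)/(n-1)) = 0.33184253
u_A = s / sqrt(n) = 0.33184253 / sqrt(6) = 0.13547415
u_B1 = 1.139 / sqrt(6) = 0.4649948
u_B2 = 0.268 / sqrt(3) = 0.15472987
u_B3 = 0.842 / sqrt(3) = 0.48612893
uc = sqrt(0.13547415^2 + 0.4649948^2 + 0.15472987^2 + 0.48612893^2) = 0.70344586
U = k * uc = 2.58 * 0.70344586
U = 1.8149

1.8149


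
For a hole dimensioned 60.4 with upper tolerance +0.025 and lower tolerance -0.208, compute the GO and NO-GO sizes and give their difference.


GO = nominal - lower_tol (smallest hole = maximum material condition)
GO = 60.4 - 0.208 = 60.192
NO-GO = nominal + upper_tol (largest hole = least material condition)
NO-GO = 60.4 + 0.025 = 60.425
spread = NO-GO - GO = 60.425 - 60.192 = 0.2330

0.2330


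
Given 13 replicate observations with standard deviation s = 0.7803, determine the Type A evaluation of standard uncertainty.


u_A = s / sqrt(n)
u_A = 0.7803 / sqrt(13)
u_A = 0.7803 / 3.6055513
u_A = 0.2164

0.2164


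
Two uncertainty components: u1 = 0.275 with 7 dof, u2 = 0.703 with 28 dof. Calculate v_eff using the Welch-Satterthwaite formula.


uc = sqrt(u1^2 + u2^2) = sqrt(0.275^2 + 0.703^2) = 0.7548735
v_eff = uc^4 / (u1^4/v1 + u2^4/v2)
= 0.7548735^4 / (0.275^4/7 + 0.703^4/28)
= 0.32471079 / 0.0095399678
v_eff = 34.0369

34.0369


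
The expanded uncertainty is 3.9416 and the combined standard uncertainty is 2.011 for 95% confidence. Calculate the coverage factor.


k = U / uc
k = 3.9416 / 2.011
k = 1.96

1.96


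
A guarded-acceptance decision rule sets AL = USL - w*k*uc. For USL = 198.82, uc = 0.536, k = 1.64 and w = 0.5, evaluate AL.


U = k * uc = 1.64 * 0.536 = 0.87904
guard band g = w * U = 0.5 * 0.87904 = 0.43952
AL = USL - g = 198.82 - 0.43952
AL = 198.3805

198.3805


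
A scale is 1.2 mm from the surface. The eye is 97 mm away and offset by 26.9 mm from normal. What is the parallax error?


error = h * offset / d
= 1.2 * 26.9 / 97
= 0.3328

0.3328


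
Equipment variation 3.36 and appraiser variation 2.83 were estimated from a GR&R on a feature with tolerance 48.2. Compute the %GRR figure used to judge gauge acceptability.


GRR = sqrt(EV^2 + AV^2) = sqrt(3.36^2 + 2.83^2) = 4.3930058
%GRR = GRR / tol * 100 = 4.3930058 / 48.2 * 100
%GRR = 9.1141

9.1141


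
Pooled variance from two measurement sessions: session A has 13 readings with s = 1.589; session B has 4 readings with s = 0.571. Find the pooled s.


s_p = sqrt(((n1-1)*s1^2 + (n2-1)*s2^2) / (n1+n2-2))
numerator = (13-1)*1.589^2 + (4-1)*0.571^2 = 30.299052 + 0.978123 = 31.277175
denominator = 13 + 4 - 2 = 15
s_p^2 = 31.277175 / 15 = 2.085145
s_p = sqrt(2.085145) = 1.4440

1.4440


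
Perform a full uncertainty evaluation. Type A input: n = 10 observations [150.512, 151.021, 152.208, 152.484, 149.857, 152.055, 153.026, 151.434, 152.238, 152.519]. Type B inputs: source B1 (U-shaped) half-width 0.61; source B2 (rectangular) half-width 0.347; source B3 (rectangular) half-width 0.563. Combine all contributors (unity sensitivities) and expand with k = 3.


mean = (150.512 + 151.021 + 152.208 + 152.484 + 149.857 + 152.055 + 153.026 + 151.434 + 152.238 + 152.519) / 10 = 151.7354
s = sqrt(sum((x - mean)^2)/(n-1)) = 1.0024683
u_A = s / sqrt(n) = 1.0024683 / sqrt(10) = 0.31700831
u_B1 = 0.61 / sqrt(2) = 0.43133514
u_B2 = 0.347 / sqrt(3) = 0.20034054
u_B3 = 0.563 / sqrt(3) = 0.3250482
uc = sqrt(0.31700831^2 + 0.43133514^2 + 0.20034054^2 + 0.3250482^2) = 0.65752333
U = k * uc = 3 * 0.65752333
U = 1.9726

1.9726


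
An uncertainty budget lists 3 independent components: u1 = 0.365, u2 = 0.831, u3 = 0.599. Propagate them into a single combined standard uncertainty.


uc = sqrt(0.365^2 + 0.831^2 + 0.599^2)
uc = sqrt(1.182587)
uc = 1.0875

1.0875


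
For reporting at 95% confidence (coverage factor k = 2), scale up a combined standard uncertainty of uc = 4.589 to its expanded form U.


U = k * uc
U = 2 * 4.589
U = 9.1780

9.1780


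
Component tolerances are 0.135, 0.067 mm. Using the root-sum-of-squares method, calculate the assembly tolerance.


RSS = sqrt(0.135^2 + 0.067^2)
= sqrt(0.022714)
= 0.1507

0.1507


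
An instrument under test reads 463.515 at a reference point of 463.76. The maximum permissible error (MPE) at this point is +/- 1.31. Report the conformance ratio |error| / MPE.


e = indication - reference = 463.515 - 463.76 = -0.2450
|e| = 0.2450
ratio = |e| / MPE = 0.2450 / 1.31
ratio = 0.1870

0.1870


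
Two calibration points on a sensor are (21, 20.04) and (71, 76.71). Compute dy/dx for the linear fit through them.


slope = (y2 - y1) / (x2 - x1)
= (76.71 - 20.04) / (71 - 21)
= 56.6700 / 50
= 1.1334

1.1334


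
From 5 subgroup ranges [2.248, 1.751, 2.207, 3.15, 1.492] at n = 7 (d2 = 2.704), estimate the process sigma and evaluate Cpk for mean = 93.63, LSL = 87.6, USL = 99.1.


R_bar = (2.248 + 1.751 + 2.207 + 3.15 + 1.492) / 5 = 2.1696
sigma = R_bar / d2 = 2.1696 / 2.704 = 0.80236686
Cp = (USL - LSL)/(6*sigma) = (99.1 - 87.6)/(6*0.80236686) = 2.3888
Cpu = (99.1 - 93.63)/(3*0.80236686) = 2.2724
Cpl = (93.63 - 87.6)/(3*0.80236686) = 2.5051
Cpk = min(Cpu, Cpl) = 2.2724

2.2724


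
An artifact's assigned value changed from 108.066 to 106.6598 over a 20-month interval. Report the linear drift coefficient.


rate = (v2 - v1) / months
= (106.6598 - 108.066) / 20
= -1.4062 / 20
= -0.0703

-0.0703


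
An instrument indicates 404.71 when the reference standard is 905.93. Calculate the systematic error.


Systematic error = measured - true
= 404.71 - 905.93
= -501.2200

-501.2200


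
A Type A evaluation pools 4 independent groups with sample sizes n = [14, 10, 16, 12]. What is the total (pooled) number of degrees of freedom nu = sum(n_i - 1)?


nu = sum_i (n_i - 1)
nu = ((14 - 1) + (10 - 1) + (16 - 1) + (12 - 1))
nu = 13 + 9 + 15 + 11
nu = 48

48


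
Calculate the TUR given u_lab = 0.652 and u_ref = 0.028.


TUR = u_lab / u_ref
= 0.652 / 0.028
= 23.2857

23.2857


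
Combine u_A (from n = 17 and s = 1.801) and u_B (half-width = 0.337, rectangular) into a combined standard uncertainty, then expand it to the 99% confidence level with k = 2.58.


u_A = s / sqrt(n) = 1.801 / sqrt(17) = 0.43680666
u_B = half_width / sqrt(3) = 0.337 / sqrt(3) = 0.19456704
uc = sqrt(u_A^2 + u_B^2) = sqrt(0.43680666^2 + 0.19456704^2) = 0.47818029
U = k * uc = 2.58 * 0.47818029
U = 1.2337

1.2337


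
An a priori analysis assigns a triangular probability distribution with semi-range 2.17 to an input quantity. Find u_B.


u_B = half_width / sqrt(6)
u_B = 2.17 / 2.4494897
u_B = 0.8859

0.8859


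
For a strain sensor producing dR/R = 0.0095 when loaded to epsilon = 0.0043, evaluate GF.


GF = (dR/R) / epsilon
= 0.0095 / 0.0043
= 2.2093

2.2093


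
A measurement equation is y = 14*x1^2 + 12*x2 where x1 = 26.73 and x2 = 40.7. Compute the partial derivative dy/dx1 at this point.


y = 14*x1^2 + 12*x2
dy/dx1 = 2*14*x1
Evaluate at x1 = 26.73: c1 = 28 * 26.73
c1 = 748.4400

748.4400


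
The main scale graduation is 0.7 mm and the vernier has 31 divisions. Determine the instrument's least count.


LC = MSD / n_div
= 0.7 / 31
= 0.0226

0.0226


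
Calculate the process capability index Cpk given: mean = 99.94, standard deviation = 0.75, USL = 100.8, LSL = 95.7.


Cpu = (USL - mean) / (3*sigma) = (100.8 - 99.94) / (3*0.75) = 0.3822
Cpl = (mean - LSL) / (3*sigma) = (99.94 - 95.7) / (3*0.75) = 1.8844
Cpk = min(Cpu, Cpl) = 0.3822

0.3822


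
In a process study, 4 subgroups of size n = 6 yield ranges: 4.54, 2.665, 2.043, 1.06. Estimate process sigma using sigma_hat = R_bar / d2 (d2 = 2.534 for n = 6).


R_bar = (4.54 + 2.665 + 2.043 + 1.06) / 4
R_bar = 10.308 / 4 = 2.577
sigma_hat = R_bar / d2 = 2.577 / 2.534 = 1.0170

1.0170


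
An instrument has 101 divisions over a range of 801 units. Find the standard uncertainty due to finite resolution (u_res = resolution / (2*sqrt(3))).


resolution = range / divisions
resolution = 801 / 101 = 7.9306931
u_res = resolution / (2*sqrt(3))
u_res = 7.9306931 / 3.4641016
u_res = 2.2894

2.2894
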